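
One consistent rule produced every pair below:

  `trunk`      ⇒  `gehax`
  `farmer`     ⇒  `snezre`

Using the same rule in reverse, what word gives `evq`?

rid

This is a Caesar cipher with shift 13.
Undoing it on evq: e−13=r, v−13=i, q−13=d.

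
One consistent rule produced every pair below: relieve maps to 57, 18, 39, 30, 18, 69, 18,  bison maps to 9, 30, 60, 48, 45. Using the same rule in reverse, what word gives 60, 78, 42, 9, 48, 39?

r(#18)→57 and e(#5)→18: differences scale by 3, so n = 3·pos + 3. With a=1..z=26, the number is 3·pos + 3.
Reversing it on 60, 78, 42, 9, 48, 39: 60→(60−3)÷3=19=s, 78→(78−3)÷3=25=y, 42→(42−3)÷3=13=m, 9→(9−3)÷3=2=b, 48→(48−3)÷3=15=o, 39→(39−3)÷3=12=l.

symbol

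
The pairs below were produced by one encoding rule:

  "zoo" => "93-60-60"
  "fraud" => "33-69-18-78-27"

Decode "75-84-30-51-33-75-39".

twelfth

z(#26)→93 and o(#15)→60: differences scale by 3, so n = 3·pos + 15. Each letter becomes 3×(its alphabet position, a=1..z=26) + 15.
Reversing it on 75-84-30-51-33-75-39: 75→(75−15)÷3=20=t, 84→(84−15)÷3=23=w, 30→(30−15)÷3=5=e, 51→(51−15)÷3=12=l, 33→(33−15)÷3=6=f, 75→(75−15)÷3=20=t, 39→(39−15)÷3=8=h.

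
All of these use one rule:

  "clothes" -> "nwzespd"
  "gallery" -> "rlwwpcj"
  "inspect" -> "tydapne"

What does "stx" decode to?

This is a Caesar cipher with shift 11.
Reversing it on stx: s−11=h, t−11=i, x−11=m.

him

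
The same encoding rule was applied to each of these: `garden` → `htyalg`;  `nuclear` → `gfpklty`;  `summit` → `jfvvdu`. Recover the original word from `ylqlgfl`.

This is an affine cipher: with a=0,…,z=25, each position x becomes (11x+19) mod 26.
Undoing it on ylqlgfl: y(24)→19·(24−19)≡17=r; l(11)→19·(11−19)≡4=e; q(16)→19·(16−19)≡21=v; l(11)→19·(11−19)≡4=e; g(6)→19·(6−19)≡13=n; f(5)→19·(5−19)≡20=u; l(11)→19·(11−19)≡4=e (all mod 26).

revenue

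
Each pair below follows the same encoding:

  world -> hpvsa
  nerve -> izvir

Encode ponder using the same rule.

vihrst

The output letters match the input read backwards, each shifted +4: world reversed is dlrow. Read the word backwards and shift each letter +4.
On ponder: reverse → rednop; then shift: r+4=v, e+4=i, d+4=h, n+4=r, o+4=s, p+4=t.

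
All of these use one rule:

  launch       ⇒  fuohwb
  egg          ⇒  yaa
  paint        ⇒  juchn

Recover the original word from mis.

soy

Compare letters: l→f is +20, a→u is +20, u→o is +20 — a constant shift. Every letter moves 20 places later in the alphabet, wrapping around z→a.
Reversing it on mis: m−20=s, i−20=o, s−20=y.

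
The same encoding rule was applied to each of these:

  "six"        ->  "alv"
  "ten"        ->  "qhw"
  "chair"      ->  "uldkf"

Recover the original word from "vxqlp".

minus

The word is reversed, then every letter is shifted forward by 3.
Undoing it on vxqlp: shift back: v−3=s, x−3=u, q−3=n, l−3=i, p−3=m → sunim; then reverse → minus.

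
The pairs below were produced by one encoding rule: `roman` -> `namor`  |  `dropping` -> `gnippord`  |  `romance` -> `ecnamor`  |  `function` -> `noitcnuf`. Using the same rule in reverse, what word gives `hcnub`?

The output letters match the input read backwards: roman reversed is namor. It's just the letters in reverse order.
Decoding hcnub: then reverse → bunch.

bunch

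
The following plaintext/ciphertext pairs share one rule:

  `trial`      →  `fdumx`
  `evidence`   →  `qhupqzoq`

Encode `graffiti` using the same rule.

Compare letters: t→f is +12, r→d is +12, i→u is +12 — a constant shift. This is a Caesar cipher with shift 12.
On graffiti: g+12=s, r+12=d, a+12=m, f+12=r, f+12=r, i+12=u, t+12=f, i+12=u.

sdmrrufu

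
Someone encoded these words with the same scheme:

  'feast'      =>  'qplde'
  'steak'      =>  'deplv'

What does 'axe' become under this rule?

lip

Compare letters: f→q is +11, e→p is +11, a→l is +11 — a constant shift. It's a constant shift of +11 (ROT11).
For axe: a+11=l, x+11=i, e+11=p.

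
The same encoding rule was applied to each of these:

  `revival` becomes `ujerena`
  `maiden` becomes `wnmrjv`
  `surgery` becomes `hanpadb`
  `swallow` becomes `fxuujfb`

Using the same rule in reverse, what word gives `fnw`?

The output letters match the input read backwards, each shifted +9: revival reversed is laviver. Two steps: reverse the string, then apply a Caesar shift of +9.
Reversing it on fnw: shift back: f−9=w, n−9=e, w−9=n → wen; then reverse → new.

new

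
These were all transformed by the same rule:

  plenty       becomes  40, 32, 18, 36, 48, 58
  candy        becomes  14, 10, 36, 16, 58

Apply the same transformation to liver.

32, 26, 52, 18, 44

p(#16)→40 and l(#12)→32: differences scale by 2, so n = 2·pos + 8. The formula is n = 2×(alphabet index, a=1) + 8.
For liver: l=12→32, i=9→26, v=22→52, e=5→18, r=18→44.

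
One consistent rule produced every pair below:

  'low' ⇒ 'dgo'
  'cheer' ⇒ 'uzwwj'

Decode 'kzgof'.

shown

Compare letters: l→d is +18, o→g is +18, w→o is +18 — a constant shift. Every letter moves 18 places later in the alphabet, wrapping around z→a.
Undoing it on kzgof: k−18=s, z−18=h, g−18=o, o−18=w, f−18=n.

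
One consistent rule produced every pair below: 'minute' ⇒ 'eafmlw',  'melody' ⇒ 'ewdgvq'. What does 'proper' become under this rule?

Compare letters: m→e is +18, i→a is +18, n→f is +18 — a constant shift. This is a Caesar cipher with shift 18.
On proper: p+18=h, r+18=j, o+18=g, p+18=h, e+18=w, r+18=j.

hjghwj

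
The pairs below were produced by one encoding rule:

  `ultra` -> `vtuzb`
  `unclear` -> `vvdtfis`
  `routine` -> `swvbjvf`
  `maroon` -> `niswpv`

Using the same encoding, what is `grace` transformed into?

Shifts by position in ultra: pos 0: u→v (+1), pos 1: l→t (+8), pos 2: t→u (+1), pos 3: r→z (+8) — repeating every 2. The shifts repeat in a cycle of length 2: positions 0,1,… shift by +1, +8, then the pattern repeats.
Applying it to grace: g+1=h, r+8=z, a+1=b, c+8=k, e+1=f.

hzbkf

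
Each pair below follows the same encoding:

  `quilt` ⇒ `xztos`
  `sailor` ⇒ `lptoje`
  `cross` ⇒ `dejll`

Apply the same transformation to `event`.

rgrcs

q(16)→x(23) and u(20)→z(25) fit y≡7x+15 (mod 26); the inverse of 7 mod 26 is 15. This is an affine cipher: with a=0,…,z=25, each position x becomes (7x+15) mod 26.
Applying it to event: e(4)→7·4+15≡17=r; v(21)→7·21+15≡6=g; e(4)→7·4+15≡17=r; n(13)→7·13+15≡2=c; t(19)→7·19+15≡18=s (all mod 26).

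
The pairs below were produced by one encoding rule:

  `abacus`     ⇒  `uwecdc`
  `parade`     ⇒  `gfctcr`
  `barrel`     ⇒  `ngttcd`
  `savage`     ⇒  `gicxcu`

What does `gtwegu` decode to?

The output letters match the input read backwards, each shifted +2: abacus reversed is sucaba. Read the word backwards and shift each letter +2.
Decoding gtwegu: shift back: g−2=e, t−2=r, w−2=u, e−2=c, g−2=e, u−2=s → eruces; then reverse → secure.

secure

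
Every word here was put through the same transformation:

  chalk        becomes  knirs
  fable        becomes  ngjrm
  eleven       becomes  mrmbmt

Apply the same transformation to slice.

It's a Vigenère-style cipher with numeric key [8,6]: position i shifts by key[i mod 2].
For slice: s+8=a, l+6=r, i+8=q, c+6=i, e+8=m.

arqim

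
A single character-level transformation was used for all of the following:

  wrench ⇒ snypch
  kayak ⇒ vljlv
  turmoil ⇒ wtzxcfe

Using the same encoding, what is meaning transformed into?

rytylpx

Read the word backwards and shift each letter +11.
On meaning: reverse → gninaem; then shift: g+11=r, n+11=y, i+11=t, n+11=y, a+11=l, e+11=p, m+11=x.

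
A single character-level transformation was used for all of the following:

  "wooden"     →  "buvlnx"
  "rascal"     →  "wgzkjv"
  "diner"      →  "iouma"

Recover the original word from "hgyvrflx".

carnival

In wooden: w→b is +5, o→u is +6, o→v is +7, d→l is +8 — the shift increases by 1 each position. Letter i (0-indexed) is shifted by i+5, so successive shifts are 5, 6, 7, ….
Undoing it on hgyvrflx: h−5=c, g−6=a, y−7=r, v−8=n, r−9=i, f−10=v, l−11=a, x−12=l.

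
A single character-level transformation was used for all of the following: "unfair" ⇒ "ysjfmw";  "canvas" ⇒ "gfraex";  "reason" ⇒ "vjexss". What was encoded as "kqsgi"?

Shifts by position in unfair: pos 0: u→y (+4), pos 1: n→s (+5), pos 2: f→j (+4), pos 3: a→f (+5) — repeating every 2. The shifts repeat in a cycle of length 2: positions 0,1,… shift by +4, +5, then the pattern repeats.
Undoing it on kqsgi: k−4=g, q−5=l, s−4=o, g−5=b, i−4=e.

globe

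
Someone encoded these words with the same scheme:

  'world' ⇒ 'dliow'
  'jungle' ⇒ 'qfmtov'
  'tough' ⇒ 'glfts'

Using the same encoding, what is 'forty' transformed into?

Each pair mirrors across the alphabet (w↔d, o↔l, r↔i): positions sum to 25. This is the alphabet-reversal cipher (Atbash): a becomes z, b becomes y, etc.
For forty: f↔u, o↔l, r↔i, t↔g, y↔b.

uligb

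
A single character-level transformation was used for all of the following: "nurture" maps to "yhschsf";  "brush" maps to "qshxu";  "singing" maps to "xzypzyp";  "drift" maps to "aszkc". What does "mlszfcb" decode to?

variety

n(13)→y(24) and u(20)→h(7) fit y≡5x+11 (mod 26); the inverse of 5 mod 26 is 21. Each letter's alphabet position (a=0..z=25) is mapped through 5·x+11 mod 26 — an affine cipher.
Decoding mlszfcb: m(12)→21·(12−11)≡21=v; l(11)→21·(11−11)≡0=a; s(18)→21·(18−11)≡17=r; z(25)→21·(25−11)≡8=i; f(5)→21·(5−11)≡4=e; c(2)→21·(2−11)≡19=t; b(1)→21·(1−11)≡24=y (all mod 26).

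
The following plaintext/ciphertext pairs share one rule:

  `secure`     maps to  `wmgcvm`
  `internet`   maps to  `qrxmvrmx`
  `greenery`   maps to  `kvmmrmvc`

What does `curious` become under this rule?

gcvqwcw

The shift depends on letter class: consonant s→w is +4, but vowel e→m is +8. Vowels shift forward by 8 and consonants shift forward by 4.
Applying it to curious: c(cons)+4=g, u(vowel)+8=c, r(cons)+4=v, i(vowel)+8=q, o(vowel)+8=w, u(vowel)+8=c, s(cons)+4=w.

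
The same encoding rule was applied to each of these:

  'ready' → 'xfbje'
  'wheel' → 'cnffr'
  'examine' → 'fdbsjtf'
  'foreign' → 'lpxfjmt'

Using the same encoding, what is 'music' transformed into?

svyji

Vowels shift forward by 1 and consonants shift forward by 6.
Applying it to music: m(cons)+6=s, u(vowel)+1=v, s(cons)+6=y, i(vowel)+1=j, c(cons)+6=i.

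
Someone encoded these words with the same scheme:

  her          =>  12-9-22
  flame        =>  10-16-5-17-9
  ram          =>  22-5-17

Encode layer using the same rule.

h is letter #8 and maps to 12: an offset of 4. Each letter is replaced by its alphabet position (a=1..z=26) + 4.
Applying it to layer: l=12→16, a=1→5, y=25→29, e=5→9, r=18→22.

16-5-29-9-22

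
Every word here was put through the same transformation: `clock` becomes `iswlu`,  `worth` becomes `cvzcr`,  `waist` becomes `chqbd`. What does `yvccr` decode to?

south

In clock: c→i is +6, l→s is +7, o→w is +8, c→l is +9 — the shift increases by 1 each position. The shift increases by 1 at each position, starting from +6: 6, 7, 8, ….
Undoing it on yvccr: y−6=s, v−7=o, c−8=u, c−9=t, r−10=h.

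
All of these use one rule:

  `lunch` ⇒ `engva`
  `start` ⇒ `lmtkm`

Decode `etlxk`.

laser

Compare letters: l→e is +19, u→n is +19, n→g is +19 — a constant shift. This is a Caesar cipher with shift 19.
Reversing it on etlxk: e−19=l, t−19=a, l−19=s, x−19=e, k−19=r.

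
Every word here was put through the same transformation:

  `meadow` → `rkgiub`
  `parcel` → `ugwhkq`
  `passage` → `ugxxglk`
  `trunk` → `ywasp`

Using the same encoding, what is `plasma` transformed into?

The shift depends on letter class: consonant m→r is +5, but vowel e→k is +6. Two shifts are in play — +6 for a/e/i/o/u, +5 for every other letter.
On plasma: p(cons)+5=u, l(cons)+5=q, a(vowel)+6=g, s(cons)+5=x, m(cons)+5=r, a(vowel)+6=g.

uqgxrg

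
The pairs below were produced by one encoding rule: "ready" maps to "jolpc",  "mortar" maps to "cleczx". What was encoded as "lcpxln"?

The output letters match the input read backwards, each shifted +11: ready reversed is ydaer. Two steps: reverse the string, then apply a Caesar shift of +11.
Reversing it on lcpxln: shift back: l−11=a, c−11=r, p−11=e, x−11=m, l−11=a, n−11=c → aremac; then reverse → camera.

camera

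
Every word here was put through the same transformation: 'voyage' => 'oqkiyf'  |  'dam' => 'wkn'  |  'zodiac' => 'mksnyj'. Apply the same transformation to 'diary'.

ibksn

The output letters match the input read backwards, each shifted +10: voyage reversed is egayov. Read the word backwards and shift each letter +10.
On diary: reverse → yraid; then shift: y+10=i, r+10=b, a+10=k, i+10=s, d+10=n.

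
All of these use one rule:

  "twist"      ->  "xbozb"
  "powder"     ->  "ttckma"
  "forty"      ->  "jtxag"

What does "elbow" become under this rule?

In twist: t→x is +4, w→b is +5, i→o is +6, s→z is +7 — the shift increases by 1 each position. The shift increases by 1 at each position, starting from +4: 4, 5, 6, ….
For elbow: e+4=i, l+5=q, b+6=h, o+7=v, w+8=e.

iqhve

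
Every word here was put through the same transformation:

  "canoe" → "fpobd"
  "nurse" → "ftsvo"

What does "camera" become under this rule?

bsfnbd

Two steps: reverse the string, then apply a Caesar shift of +1.
Applying it to camera: reverse → aremac; then shift: a+1=b, r+1=s, e+1=f, m+1=n, a+1=b, c+1=d.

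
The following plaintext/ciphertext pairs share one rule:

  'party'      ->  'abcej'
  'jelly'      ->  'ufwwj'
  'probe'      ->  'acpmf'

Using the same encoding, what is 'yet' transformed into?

jfe

The shift depends on letter class: consonant p→a is +11, but vowel a→b is +1. Vowels shift forward by 1 and consonants shift forward by 11.
For yet: y(cons)+11=j, e(vowel)+1=f, t(cons)+11=e.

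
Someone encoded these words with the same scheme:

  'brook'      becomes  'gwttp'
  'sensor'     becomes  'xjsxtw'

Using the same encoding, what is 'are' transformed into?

This is a Caesar cipher with shift 5.
On are: a+5=f, r+5=w, e+5=j.

fwj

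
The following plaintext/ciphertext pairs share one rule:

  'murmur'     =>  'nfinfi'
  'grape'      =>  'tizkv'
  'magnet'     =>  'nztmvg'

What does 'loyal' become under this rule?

olbzo

Each letter is replaced by its mirror in the alphabet: a↔z, b↔y, c↔x, and so on (the Atbash cipher).
Applying it to loyal: l↔o, o↔l, y↔b, a↔z, l↔o.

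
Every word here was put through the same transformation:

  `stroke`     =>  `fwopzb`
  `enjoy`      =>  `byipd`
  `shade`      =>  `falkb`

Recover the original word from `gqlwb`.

plate

Treating letters as 0–25, the rule is x ↦ 17x + 11 (mod 26).
Decoding gqlwb: g(6)→23·(6−11)≡15=p; q(16)→23·(16−11)≡11=l; l(11)→23·(11−11)≡0=a; w(22)→23·(22−11)≡19=t; b(1)→23·(1−11)≡4=e (all mod 26).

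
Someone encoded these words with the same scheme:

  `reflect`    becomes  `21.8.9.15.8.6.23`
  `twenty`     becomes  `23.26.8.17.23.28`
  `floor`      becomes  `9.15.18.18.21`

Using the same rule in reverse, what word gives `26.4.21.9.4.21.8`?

r is letter #18 and maps to 21: an offset of 3. Each letter is replaced by its alphabet position (a=1..z=26) + 3.
Undoing it on 26.4.21.9.4.21.8: 26→(26−3)÷1=23=w, 4→(4−3)÷1=1=a, 21→(21−3)÷1=18=r, 9→(9−3)÷1=6=f, 4→(4−3)÷1=1=a, 21→(21−3)÷1=18=r, 8→(8−3)÷1=5=e.

warfare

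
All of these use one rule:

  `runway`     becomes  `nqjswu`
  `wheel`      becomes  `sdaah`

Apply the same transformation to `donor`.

This is a Caesar cipher with shift 22.
For donor: d+22=z, o+22=k, n+22=j, o+22=k, r+22=n.

zkjkn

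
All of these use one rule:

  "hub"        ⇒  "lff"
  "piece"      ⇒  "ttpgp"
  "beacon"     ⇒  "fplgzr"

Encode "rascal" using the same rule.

The shift depends on letter class: consonant h→l is +4, but vowel u→f is +11. The rule splits by letter class: vowels +11, consonants +4.
For rascal: r(cons)+4=v, a(vowel)+11=l, s(cons)+4=w, c(cons)+4=g, a(vowel)+11=l, l(cons)+4=p.

vlwglp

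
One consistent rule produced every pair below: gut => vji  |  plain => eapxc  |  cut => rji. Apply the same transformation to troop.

Compare letters: g→v is +15, u→j is +15, t→i is +15 — a constant shift. This is a Caesar cipher with shift 15.
On troop: t+15=i, r+15=g, o+15=d, o+15=d, p+15=e.

igdde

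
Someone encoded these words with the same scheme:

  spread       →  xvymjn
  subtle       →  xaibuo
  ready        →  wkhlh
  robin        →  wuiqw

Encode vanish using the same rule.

aguqbr

Letter i (0-indexed) is shifted by i+5, so successive shifts are 5, 6, 7, ….
Applying it to vanish: v+5=a, a+6=g, n+7=u, i+8=q, s+9=b, h+10=r.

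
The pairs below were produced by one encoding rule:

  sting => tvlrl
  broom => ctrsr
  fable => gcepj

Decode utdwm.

trash

Each letter shifts forward by (position + 1), i.e. 1, 2, 3, … — the shift grows by one for each successive letter.
Reversing it on utdwm: u−1=t, t−2=r, d−3=a, w−4=s, m−5=h.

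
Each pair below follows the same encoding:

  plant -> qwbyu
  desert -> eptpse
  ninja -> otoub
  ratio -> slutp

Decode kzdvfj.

Shifts by position in plant: pos 0: p→q (+1), pos 1: l→w (+11), pos 2: a→b (+1), pos 3: n→y (+11) — repeating every 2. The shifts repeat in a cycle of length 2: positions 0,1,… shift by +1, +11, then the pattern repeats.
Decoding kzdvfj: k−1=j, z−11=o, d−1=c, v−11=k, f−1=e, j−11=y.

jockey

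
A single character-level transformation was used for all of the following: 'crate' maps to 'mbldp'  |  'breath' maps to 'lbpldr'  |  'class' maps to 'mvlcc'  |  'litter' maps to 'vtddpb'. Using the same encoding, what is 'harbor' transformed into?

rlblzb

The shift depends on letter class: consonant c→m is +10, but vowel a→l is +11. Vowels shift forward by 11 and consonants shift forward by 10.
On harbor: h(cons)+10=r, a(vowel)+11=l, r(cons)+10=b, b(cons)+10=l, o(vowel)+11=z, r(cons)+10=b.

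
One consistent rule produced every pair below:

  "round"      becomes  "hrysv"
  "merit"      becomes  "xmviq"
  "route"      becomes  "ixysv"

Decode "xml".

The output letters match the input read backwards, each shifted +4: round reversed is dnuor. Read the word backwards and shift each letter +4.
Decoding xml: shift back: x−4=t, m−4=i, l−4=h → tih; then reverse → hit.

hit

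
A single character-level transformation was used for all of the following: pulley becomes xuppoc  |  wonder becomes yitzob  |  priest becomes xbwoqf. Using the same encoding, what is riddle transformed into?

bwzzpo

p(15)→x(23) and u(20)→u(20) fit y≡15x+6 (mod 26); the inverse of 15 mod 26 is 7. Treating letters as 0–25, the rule is x ↦ 15x + 6 (mod 26).
On riddle: r(17)→15·17+6≡1=b; i(8)→15·8+6≡22=w; d(3)→15·3+6≡25=z; d(3)→15·3+6≡25=z; l(11)→15·11+6≡15=p; e(4)→15·4+6≡14=o (all mod 26).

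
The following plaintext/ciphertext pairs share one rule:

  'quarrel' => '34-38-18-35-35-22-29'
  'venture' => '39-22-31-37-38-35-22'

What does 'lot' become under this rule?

29-32-37

q is letter #17 and maps to 34: an offset of 17. Letters become their 1-based position plus 17 (so a→18, b→19, …).
Applying it to lot: l=12→29, o=15→32, t=20→37.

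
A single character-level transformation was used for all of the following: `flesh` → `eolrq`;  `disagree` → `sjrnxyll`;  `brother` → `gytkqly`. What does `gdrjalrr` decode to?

f(5)→e(4) and l(11)→o(14) fit y≡19x+13 (mod 26); the inverse of 19 mod 26 is 11. This is an affine cipher: with a=0,…,z=25, each position x becomes (19x+13) mod 26.
Decoding gdrjalrr: g(6)→11·(6−13)≡1=b; d(3)→11·(3−13)≡20=u; r(17)→11·(17−13)≡18=s; j(9)→11·(9−13)≡8=i; a(0)→11·(0−13)≡13=n; l(11)→11·(11−13)≡4=e; r(17)→11·(17−13)≡18=s; r(17)→11·(17−13)≡18=s (all mod 26).

business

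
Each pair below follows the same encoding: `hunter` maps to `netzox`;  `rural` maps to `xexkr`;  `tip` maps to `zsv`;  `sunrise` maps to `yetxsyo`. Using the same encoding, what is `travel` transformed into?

The shift depends on letter class: consonant h→n is +6, but vowel u→e is +10. Vowels shift forward by 10 and consonants shift forward by 6.
For travel: t(cons)+6=z, r(cons)+6=x, a(vowel)+10=k, v(cons)+6=b, e(vowel)+10=o, l(cons)+6=r.

zxkbor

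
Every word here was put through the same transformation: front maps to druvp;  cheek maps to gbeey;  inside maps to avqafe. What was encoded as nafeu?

video

This is an affine cipher: with a=0,…,z=25, each position x becomes (25x+8) mod 26.
Decoding nafeu: n(13)→25·(13−8)≡21=v; a(0)→25·(0−8)≡8=i; f(5)→25·(5−8)≡3=d; e(4)→25·(4−8)≡4=e; u(20)→25·(20−8)≡14=o (all mod 26).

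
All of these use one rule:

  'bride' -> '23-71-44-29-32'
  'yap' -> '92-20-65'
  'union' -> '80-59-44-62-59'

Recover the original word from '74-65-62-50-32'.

spoke

b(#2)→23 and r(#18)→71: differences scale by 3, so n = 3·pos + 17. With a=1..z=26, the number is 3·pos + 17.
Decoding 74-65-62-50-32: 74→(74−17)÷3=19=s, 65→(65−17)÷3=16=p, 62→(62−17)÷3=15=o, 50→(50−17)÷3=11=k, 32→(32−17)÷3=5=e.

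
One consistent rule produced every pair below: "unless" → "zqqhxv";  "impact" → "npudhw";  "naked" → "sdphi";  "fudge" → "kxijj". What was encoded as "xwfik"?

staff

The shifts repeat in a cycle of length 2: positions 0,1,… shift by +5, +3, then the pattern repeats.
Decoding xwfik: x−5=s, w−3=t, f−5=a, i−3=f, k−5=f.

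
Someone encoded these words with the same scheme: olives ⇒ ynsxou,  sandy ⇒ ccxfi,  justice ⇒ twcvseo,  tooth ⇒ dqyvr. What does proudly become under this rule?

ztywnni

Shifts by position in olives: pos 0: o→y (+10), pos 1: l→n (+2), pos 2: i→s (+10), pos 3: v→x (+2) — repeating every 2. It's a Vigenère-style cipher with numeric key [10,2]: position i shifts by key[i mod 2].
On proudly: p+10=z, r+2=t, o+10=y, u+2=w, d+10=n, l+2=n, y+10=i.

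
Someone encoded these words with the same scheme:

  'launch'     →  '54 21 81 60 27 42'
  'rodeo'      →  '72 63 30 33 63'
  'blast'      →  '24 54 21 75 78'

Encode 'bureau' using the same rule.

24 81 72 33 21 81

l(#12)→54 and a(#1)→21: differences scale by 3, so n = 3·pos + 18. With a=1..z=26, the number is 3·pos + 18.
Applying it to bureau: b=2→24, u=21→81, r=18→72, e=5→33, a=1→21, u=21→81.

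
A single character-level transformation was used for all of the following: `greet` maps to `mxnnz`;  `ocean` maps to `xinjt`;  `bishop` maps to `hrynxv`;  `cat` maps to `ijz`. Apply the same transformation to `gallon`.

The shift depends on letter class: consonant g→m is +6, but vowel e→n is +9. Two shifts are in play — +9 for a/e/i/o/u, +6 for every other letter.
For gallon: g(cons)+6=m, a(vowel)+9=j, l(cons)+6=r, l(cons)+6=r, o(vowel)+9=x, n(cons)+6=t.

mjrrxt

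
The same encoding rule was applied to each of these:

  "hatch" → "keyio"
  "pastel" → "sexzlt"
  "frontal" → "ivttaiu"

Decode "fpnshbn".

In hatch: h→k is +3, a→e is +4, t→y is +5, c→i is +6 — the shift increases by 1 each position. The shift increases by 1 at each position, starting from +3: 3, 4, 5, ….
Undoing it on fpnshbn: f−3=c, p−4=l, n−5=i, s−6=m, h−7=a, b−8=t, n−9=e.

climate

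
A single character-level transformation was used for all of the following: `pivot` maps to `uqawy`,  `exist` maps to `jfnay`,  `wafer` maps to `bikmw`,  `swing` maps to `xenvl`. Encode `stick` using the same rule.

The shifts repeat in a cycle of length 2: positions 0,1,… shift by +5, +8, then the pattern repeats.
Applying it to stick: s+5=x, t+8=b, i+5=n, c+8=k, k+5=p.

xbnkp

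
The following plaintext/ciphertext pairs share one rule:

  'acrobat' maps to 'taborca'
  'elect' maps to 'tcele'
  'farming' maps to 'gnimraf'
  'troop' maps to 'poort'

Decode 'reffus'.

suffer

The output letters match the input read backwards: acrobat reversed is taborca. The word is simply reversed.
Decoding reffus: then reverse → suffer.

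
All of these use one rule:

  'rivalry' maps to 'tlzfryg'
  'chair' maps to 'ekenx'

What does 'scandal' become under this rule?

In rivalry: r→t is +2, i→l is +3, v→z is +4, a→f is +5 — the shift increases by 1 each position. Letter i (0-indexed) is shifted by i+2, so successive shifts are 2, 3, 4, ….
For scandal: s+2=u, c+3=f, a+4=e, n+5=s, d+6=j, a+7=h, l+8=t.

ufesjht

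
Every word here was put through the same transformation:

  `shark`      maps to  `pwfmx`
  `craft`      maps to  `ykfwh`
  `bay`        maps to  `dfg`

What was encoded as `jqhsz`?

uncle

The output letters match the input read backwards, each shifted +5: shark reversed is krahs. Two steps: reverse the string, then apply a Caesar shift of +5.
Reversing it on jqhsz: shift back: j−5=e, q−5=l, h−5=c, s−5=n, z−5=u → elcnu; then reverse → uncle.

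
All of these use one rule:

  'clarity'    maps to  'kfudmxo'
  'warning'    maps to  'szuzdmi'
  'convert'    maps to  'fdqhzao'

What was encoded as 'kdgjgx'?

luxury

The output letters match the input read backwards, each shifted +12: clarity reversed is ytiralc. The word is reversed, then every letter is shifted forward by 12.
Undoing it on kdgjgx: shift back: k−12=y, d−12=r, g−12=u, j−12=x, g−12=u, x−12=l → yruxul; then reverse → luxury.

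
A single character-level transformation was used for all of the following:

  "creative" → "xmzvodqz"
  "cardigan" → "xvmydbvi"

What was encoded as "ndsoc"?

sixth

Every letter moves 21 places later in the alphabet, wrapping around z→a.
Undoing it on ndsoc: n−21=s, d−21=i, s−21=x, o−21=t, c−21=h.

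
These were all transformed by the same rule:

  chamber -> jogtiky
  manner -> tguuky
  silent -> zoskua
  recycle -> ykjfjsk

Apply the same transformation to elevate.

The shift depends on letter class: consonant c→j is +7, but vowel a→g is +6. Two shifts are in play — +6 for a/e/i/o/u, +7 for every other letter.
For elevate: e(vowel)+6=k, l(cons)+7=s, e(vowel)+6=k, v(cons)+7=c, a(vowel)+6=g, t(cons)+7=a, e(vowel)+6=k.

kskcgak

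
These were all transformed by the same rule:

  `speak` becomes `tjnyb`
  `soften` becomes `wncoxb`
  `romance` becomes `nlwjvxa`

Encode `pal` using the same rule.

Two steps: reverse the string, then apply a Caesar shift of +9.
For pal: reverse → lap; then shift: l+9=u, a+9=j, p+9=y.

ujy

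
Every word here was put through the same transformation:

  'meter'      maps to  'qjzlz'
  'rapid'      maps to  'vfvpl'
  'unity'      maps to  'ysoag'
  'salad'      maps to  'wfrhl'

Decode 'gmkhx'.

In meter: m→q is +4, e→j is +5, t→z is +6, e→l is +7 — the shift increases by 1 each position. The shift increases by 1 at each position, starting from +4: 4, 5, 6, ….
Decoding gmkhx: g−4=c, m−5=h, k−6=e, h−7=a, x−8=p.

cheap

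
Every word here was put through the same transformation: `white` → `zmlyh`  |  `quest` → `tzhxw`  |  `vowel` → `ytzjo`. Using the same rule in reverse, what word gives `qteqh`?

The shifts repeat in a cycle of length 2: positions 0,1,… shift by +3, +5, then the pattern repeats.
Undoing it on qteqh: q−3=n, t−5=o, e−3=b, q−5=l, h−3=e.

noble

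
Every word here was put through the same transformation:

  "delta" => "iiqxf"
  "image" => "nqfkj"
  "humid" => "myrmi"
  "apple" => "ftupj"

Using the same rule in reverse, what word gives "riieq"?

Shifts by position in delta: pos 0: d→i (+5), pos 1: e→i (+4), pos 2: l→q (+5), pos 3: t→x (+4) — repeating every 2. A repeating key of period 2 is used — shifts +5, +4 over and over.
Decoding riieq: r−5=m, i−4=e, i−5=d, e−4=a, q−5=l.

medal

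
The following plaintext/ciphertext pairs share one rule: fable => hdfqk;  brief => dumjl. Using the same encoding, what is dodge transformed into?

In fable: f→h is +2, a→d is +3, b→f is +4, l→q is +5 — the shift increases by 1 each position. Each letter shifts forward by (position + 2), i.e. 2, 3, 4, … — the shift grows by one for each successive letter.
For dodge: d+2=f, o+3=r, d+4=h, g+5=l, e+6=k.

frhlk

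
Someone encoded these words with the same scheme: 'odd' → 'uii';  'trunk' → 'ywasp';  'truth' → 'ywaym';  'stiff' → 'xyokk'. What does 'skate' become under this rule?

The rule splits by letter class: vowels +6, consonants +5.
For skate: s(cons)+5=x, k(cons)+5=p, a(vowel)+6=g, t(cons)+5=y, e(vowel)+6=k.

xpgyk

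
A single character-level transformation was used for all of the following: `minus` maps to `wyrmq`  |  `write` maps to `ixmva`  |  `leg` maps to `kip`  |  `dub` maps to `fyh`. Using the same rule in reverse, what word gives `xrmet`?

The output letters match the input read backwards, each shifted +4: minus reversed is sunim. Two steps: reverse the string, then apply a Caesar shift of +4.
Decoding xrmet: shift back: x−4=t, r−4=n, m−4=i, e−4=a, t−4=p → tniap; then reverse → paint.

paint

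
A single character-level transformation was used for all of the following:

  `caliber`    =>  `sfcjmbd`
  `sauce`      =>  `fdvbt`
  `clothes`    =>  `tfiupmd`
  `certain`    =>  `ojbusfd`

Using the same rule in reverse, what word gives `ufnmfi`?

The output letters match the input read backwards, each shifted +1: caliber reversed is rebilac. Read the word backwards and shift each letter +1.
Reversing it on ufnmfi: shift back: u−1=t, f−1=e, n−1=m, m−1=l, f−1=e, i−1=h → temleh; then reverse → helmet.

helmet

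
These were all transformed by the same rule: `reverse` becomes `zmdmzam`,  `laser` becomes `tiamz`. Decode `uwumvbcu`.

It's a constant shift of +8 (ROT8).
Reversing it on uwumvbcu: u−8=m, w−8=o, u−8=m, m−8=e, v−8=n, b−8=t, c−8=u, u−8=m.

momentum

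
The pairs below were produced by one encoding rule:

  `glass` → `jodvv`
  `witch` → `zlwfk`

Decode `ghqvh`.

dense

Compare letters: g→j is +3, l→o is +3, a→d is +3 — a constant shift. Every letter moves 3 places later in the alphabet, wrapping around z→a.
Undoing it on ghqvh: g−3=d, h−3=e, q−3=n, v−3=s, h−3=e.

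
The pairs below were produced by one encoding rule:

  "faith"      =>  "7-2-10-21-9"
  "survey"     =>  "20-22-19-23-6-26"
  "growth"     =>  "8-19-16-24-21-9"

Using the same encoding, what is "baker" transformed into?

f is letter #6 and maps to 7: an offset of 1. The number is (letter's place in the alphabet, a=1) + 1.
For baker: b=2→3, a=1→2, k=11→12, e=5→6, r=18→19.

3-2-12-6-19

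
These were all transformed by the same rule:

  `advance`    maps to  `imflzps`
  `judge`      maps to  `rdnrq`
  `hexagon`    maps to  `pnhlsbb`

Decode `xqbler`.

phrase

In advance: a→i is +8, d→m is +9, v→f is +10, a→l is +11 — the shift increases by 1 each position. The shift increases by 1 at each position, starting from +8: 8, 9, 10, ….
Decoding xqbler: x−8=p, q−9=h, b−10=r, l−11=a, e−12=s, r−13=e.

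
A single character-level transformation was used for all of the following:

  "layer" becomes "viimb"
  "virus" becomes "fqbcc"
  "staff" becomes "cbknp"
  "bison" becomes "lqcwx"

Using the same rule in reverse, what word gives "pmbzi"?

Shifts by position in layer: pos 0: l→v (+10), pos 1: a→i (+8), pos 2: y→i (+10), pos 3: e→m (+8) — repeating every 2. It's a Vigenère-style cipher with numeric key [10,8]: position i shifts by key[i mod 2].
Reversing it on pmbzi: p−10=f, m−8=e, b−10=r, z−8=r, i−10=y.

ferry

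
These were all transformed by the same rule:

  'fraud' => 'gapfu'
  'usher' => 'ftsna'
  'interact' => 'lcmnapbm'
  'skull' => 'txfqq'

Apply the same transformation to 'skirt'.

This is an affine cipher: with a=0,…,z=25, each position x becomes (19x+15) mod 26.
For skirt: s(18)→19·18+15≡19=t; k(10)→19·10+15≡23=x; i(8)→19·8+15≡11=l; r(17)→19·17+15≡0=a; t(19)→19·19+15≡12=m (all mod 26).

txlam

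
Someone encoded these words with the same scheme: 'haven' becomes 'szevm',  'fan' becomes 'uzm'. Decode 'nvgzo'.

metal

Each pair mirrors across the alphabet (h↔s, a↔z, v↔e): positions sum to 25. This is the alphabet-reversal cipher (Atbash): a becomes z, b becomes y, etc.
Reversing it on nvgzo: n↔m, v↔e, g↔t, z↔a, o↔l.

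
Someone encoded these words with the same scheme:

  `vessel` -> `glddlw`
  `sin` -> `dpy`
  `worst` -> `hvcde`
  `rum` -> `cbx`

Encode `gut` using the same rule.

The shift depends on letter class: consonant v→g is +11, but vowel e→l is +7. The rule splits by letter class: vowels +7, consonants +11.
Applying it to gut: g(cons)+11=r, u(vowel)+7=b, t(cons)+11=e.

rbe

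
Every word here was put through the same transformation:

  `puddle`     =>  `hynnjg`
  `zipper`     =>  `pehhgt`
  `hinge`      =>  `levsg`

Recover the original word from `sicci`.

p(15)→h(7) and u(20)→y(24) fit y≡19x+8 (mod 26); the inverse of 19 mod 26 is 11. Treating letters as 0–25, the rule is x ↦ 19x + 8 (mod 26).
Decoding sicci: s(18)→11·(18−8)≡6=g; i(8)→11·(8−8)≡0=a; c(2)→11·(2−8)≡12=m; c(2)→11·(2−8)≡12=m; i(8)→11·(8−8)≡0=a (all mod 26).

gamma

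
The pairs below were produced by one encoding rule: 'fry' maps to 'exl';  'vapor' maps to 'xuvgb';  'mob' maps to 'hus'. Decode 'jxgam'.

The output letters match the input read backwards, each shifted +6: fry reversed is yrf. Two steps: reverse the string, then apply a Caesar shift of +6.
Decoding jxgam: shift back: j−6=d, x−6=r, g−6=a, a−6=u, m−6=g → draug; then reverse → guard.

guard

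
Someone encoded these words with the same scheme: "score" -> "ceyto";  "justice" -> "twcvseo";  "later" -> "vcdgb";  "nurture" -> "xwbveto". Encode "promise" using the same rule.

Shifts by position in score: pos 0: s→c (+10), pos 1: c→e (+2), pos 2: o→y (+10), pos 3: r→t (+2) — repeating every 2. The shifts repeat in a cycle of length 2: positions 0,1,… shift by +10, +2, then the pattern repeats.
Applying it to promise: p+10=z, r+2=t, o+10=y, m+2=o, i+10=s, s+2=u, e+10=o.

ztyosuo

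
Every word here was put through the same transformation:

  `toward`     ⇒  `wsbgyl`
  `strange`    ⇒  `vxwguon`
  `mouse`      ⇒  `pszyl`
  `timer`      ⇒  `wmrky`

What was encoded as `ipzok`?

fluid

In toward: t→w is +3, o→s is +4, w→b is +5, a→g is +6 — the shift increases by 1 each position. The shift increases by 1 at each position, starting from +3: 3, 4, 5, ….
Undoing it on ipzok: i−3=f, p−4=l, z−5=u, o−6=i, k−7=d.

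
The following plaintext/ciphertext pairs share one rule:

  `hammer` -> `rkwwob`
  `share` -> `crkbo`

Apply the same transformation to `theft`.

This is a Caesar cipher with shift 10.
Applying it to theft: t+10=d, h+10=r, e+10=o, f+10=p, t+10=d.

dropd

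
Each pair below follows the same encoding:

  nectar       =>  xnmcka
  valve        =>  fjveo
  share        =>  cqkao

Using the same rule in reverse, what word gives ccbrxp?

string

Shifts by position in nectar: pos 0: n→x (+10), pos 1: e→n (+9), pos 2: c→m (+10), pos 3: t→c (+9) — repeating every 2. It's a Vigenère-style cipher with numeric key [10,9]: position i shifts by key[i mod 2].
Undoing it on ccbrxp: c−10=s, c−9=t, b−10=r, r−9=i, x−10=n, p−9=g.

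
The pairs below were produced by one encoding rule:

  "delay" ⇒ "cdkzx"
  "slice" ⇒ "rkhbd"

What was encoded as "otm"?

This is a Caesar cipher with shift 25.
Reversing it on otm: o−25=p, t−25=u, m−25=n.

pun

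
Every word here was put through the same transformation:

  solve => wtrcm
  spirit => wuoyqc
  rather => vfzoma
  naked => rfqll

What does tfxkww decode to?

In solve: s→w is +4, o→t is +5, l→r is +6, v→c is +7 — the shift increases by 1 each position. Each letter shifts forward by (position + 4), i.e. 4, 5, 6, … — the shift grows by one for each successive letter.
Undoing it on tfxkww: t−4=p, f−5=a, x−6=r, k−7=d, w−8=o, w−9=n.

pardon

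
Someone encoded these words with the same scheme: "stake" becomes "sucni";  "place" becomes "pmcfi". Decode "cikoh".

In stake: s→s is +0, t→u is +1, a→c is +2, k→n is +3 — the shift increases by 1 each position. The shift increases by 1 at each position, starting from +0: 0, 1, 2, ….
Undoing it on cikoh: c−0=c, i−1=h, k−2=i, o−3=l, h−4=d.

child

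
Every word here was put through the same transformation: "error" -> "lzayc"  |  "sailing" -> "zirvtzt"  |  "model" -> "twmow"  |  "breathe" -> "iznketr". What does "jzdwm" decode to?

In error: e→l is +7, r→z is +8, r→a is +9, o→y is +10 — the shift increases by 1 each position. The shift increases by 1 at each position, starting from +7: 7, 8, 9, ….
Decoding jzdwm: j−7=c, z−8=r, d−9=u, w−10=m, m−11=b.

crumb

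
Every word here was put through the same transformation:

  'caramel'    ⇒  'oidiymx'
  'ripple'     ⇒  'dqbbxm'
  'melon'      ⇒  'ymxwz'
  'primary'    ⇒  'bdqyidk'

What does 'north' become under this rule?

zwdft

The shift depends on letter class: consonant c→o is +12, but vowel a→i is +8. The rule splits by letter class: vowels +8, consonants +12.
Applying it to north: n(cons)+12=z, o(vowel)+8=w, r(cons)+12=d, t(cons)+12=f, h(cons)+12=t.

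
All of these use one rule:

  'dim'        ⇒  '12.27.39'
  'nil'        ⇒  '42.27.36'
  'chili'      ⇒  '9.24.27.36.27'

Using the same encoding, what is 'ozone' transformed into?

d(#4)→12 and i(#9)→27: differences scale by 3, so n = 3·pos + 0. With a=1..z=26, the number is 3·pos.
On ozone: o=15→45, z=26→78, o=15→45, n=14→42, e=5→15.

45.78.45.42.15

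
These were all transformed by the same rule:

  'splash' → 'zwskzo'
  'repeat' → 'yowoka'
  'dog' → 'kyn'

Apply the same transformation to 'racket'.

Vowels shift forward by 10 and consonants shift forward by 7.
For racket: r(cons)+7=y, a(vowel)+10=k, c(cons)+7=j, k(cons)+7=r, e(vowel)+10=o, t(cons)+7=a.

ykjroa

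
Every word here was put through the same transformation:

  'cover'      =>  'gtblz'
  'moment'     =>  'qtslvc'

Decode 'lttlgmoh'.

In cover: c→g is +4, o→t is +5, v→b is +6, e→l is +7 — the shift increases by 1 each position. The shift increases by 1 at each position, starting from +4: 4, 5, 6, ….
Reversing it on lttlgmoh: l−4=h, t−5=o, t−6=n, l−7=e, g−8=y, m−9=d, o−10=e, h−11=w.

honeydew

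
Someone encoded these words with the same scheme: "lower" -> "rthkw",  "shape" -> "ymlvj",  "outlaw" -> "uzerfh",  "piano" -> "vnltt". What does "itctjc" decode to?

corner

It's a Vigenère-style cipher with numeric key [6,5,11]: position i shifts by key[i mod 3].
Undoing it on itctjc: i−6=c, t−5=o, c−11=r, t−6=n, j−5=e, c−11=r.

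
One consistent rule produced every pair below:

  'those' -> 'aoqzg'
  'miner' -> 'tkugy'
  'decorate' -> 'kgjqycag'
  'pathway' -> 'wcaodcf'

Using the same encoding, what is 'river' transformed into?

ykcgy

Vowels shift forward by 2 and consonants shift forward by 7.
For river: r(cons)+7=y, i(vowel)+2=k, v(cons)+7=c, e(vowel)+2=g, r(cons)+7=y.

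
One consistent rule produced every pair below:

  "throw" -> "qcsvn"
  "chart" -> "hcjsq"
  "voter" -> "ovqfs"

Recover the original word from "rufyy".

Treating letters as 0–25, the rule is x ↦ 25x + 9 (mod 26).
Decoding rufyy: r(17)→25·(17−9)≡18=s; u(20)→25·(20−9)≡15=p; f(5)→25·(5−9)≡4=e; y(24)→25·(24−9)≡11=l; y(24)→25·(24−9)≡11=l (all mod 26).

spell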